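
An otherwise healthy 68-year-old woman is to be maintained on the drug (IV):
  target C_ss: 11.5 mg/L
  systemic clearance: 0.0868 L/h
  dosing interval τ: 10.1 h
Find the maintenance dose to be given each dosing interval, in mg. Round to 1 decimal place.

At steady state, Dose/τ = Css × CL.
Dose = Css × CL × τ = 11.5 × 0.08680 × 10.1 = 10.08 mg

10.1 mg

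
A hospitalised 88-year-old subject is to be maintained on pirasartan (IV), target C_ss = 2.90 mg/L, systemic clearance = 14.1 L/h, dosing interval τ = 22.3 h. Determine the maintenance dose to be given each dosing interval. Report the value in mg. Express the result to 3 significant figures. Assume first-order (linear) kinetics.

912 mg

At steady state, Dose/τ = Css × CL.
Dose = Css × CL × τ = 2.90 × 14.10 × 22.3 = 911.8 mg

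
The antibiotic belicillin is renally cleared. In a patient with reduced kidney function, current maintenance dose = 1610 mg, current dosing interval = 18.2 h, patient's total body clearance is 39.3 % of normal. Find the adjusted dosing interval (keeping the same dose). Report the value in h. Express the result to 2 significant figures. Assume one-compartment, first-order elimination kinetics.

To keep the same average steady-state level, dosing rate must scale with clearance.
CL ratio = 39.3 / 100 = 0.3930
New interval (same dose) = 18.2 / 0.3930 = 46.31 h

46 h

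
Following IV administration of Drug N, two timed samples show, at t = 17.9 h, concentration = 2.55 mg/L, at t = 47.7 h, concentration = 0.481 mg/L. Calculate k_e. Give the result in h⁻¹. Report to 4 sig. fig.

k = ln(C₁/C₂) / (t₂ − t₁) = ln(2.55/0.481) / (47.7 − 17.9)
  = 1.668 / 29.80 = 0.05597 h⁻¹

0.05597 h⁻¹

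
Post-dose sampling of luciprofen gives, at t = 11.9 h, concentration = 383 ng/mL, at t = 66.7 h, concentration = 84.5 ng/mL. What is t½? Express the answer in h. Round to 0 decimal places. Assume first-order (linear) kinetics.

25 h

k = ln(C₁/C₂) / (t₂ − t₁) = ln(383/84.5) / (66.7 − 11.9)
  = 1.511 / 54.80 = 0.02757 h⁻¹
t½ = ln2 / k = 0.693147 / 0.02757 = 25.14 h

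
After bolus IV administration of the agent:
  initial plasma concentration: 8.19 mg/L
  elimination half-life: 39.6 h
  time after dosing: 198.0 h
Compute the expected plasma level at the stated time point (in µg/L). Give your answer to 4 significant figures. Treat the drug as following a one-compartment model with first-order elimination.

k = ln2 / t½ = 0.693147 / 39.6 = 0.01750 h⁻¹
t / t½ = 198.0 / 39.6 = 5 half-lives
C = C₀ × (1/2)^5 = 8.190 × 0.03125 = 0.2559 mg/L
Convert: 0.2559 mg/L × 1000 = 255.9 µg/L

255.9 µg/L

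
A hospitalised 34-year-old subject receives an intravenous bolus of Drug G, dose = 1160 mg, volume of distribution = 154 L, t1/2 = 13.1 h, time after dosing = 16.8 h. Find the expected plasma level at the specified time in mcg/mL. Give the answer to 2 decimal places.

3.10 mcg/mL

C₀ = Dose / Vd = 1160 / 154 = 7.532 mg/L
k = ln2 / t½ = 0.693147 / 13.1 = 0.05291 h⁻¹
C = C₀ · e^(−k·t) = 7.532 × e^(−0.05291 × 16.8)
  = 7.532 × 0.4111 = 3.096 mg/L
(3.096 mg/L = 3.096 mcg/mL)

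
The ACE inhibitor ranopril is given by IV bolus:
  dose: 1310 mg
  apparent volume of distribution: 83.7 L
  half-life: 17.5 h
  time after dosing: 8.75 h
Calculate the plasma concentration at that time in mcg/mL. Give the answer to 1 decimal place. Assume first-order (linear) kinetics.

C₀ = Dose / Vd = 1310 / 83.7 = 15.65 mg/L
k = ln2 / t½ = 0.693147 / 17.5 = 0.03961 h⁻¹
C = C₀ · e^(−k·t) = 15.65 × e^(−0.03961 × 8.75)
  = 15.65 × 0.7071 = 11.07 mg/L
(11.07 mg/L = 11.07 mcg/mL)

11.1 mcg/mL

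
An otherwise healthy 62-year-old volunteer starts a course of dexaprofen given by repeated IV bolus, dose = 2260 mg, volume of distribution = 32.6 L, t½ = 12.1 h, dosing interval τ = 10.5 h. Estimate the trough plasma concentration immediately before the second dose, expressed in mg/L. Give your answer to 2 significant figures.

C₀ per dose = Dose / Vd = 2260 / 32.6 = 69.33 mg/L
k = ln2 / t½ = 0.693147 / 12.1 = 0.05728 h⁻¹
Fraction remaining after one interval: r = e^(−kτ) = e^(−0.05728 × 10.5) = 0.5480
Before dose 2, 1 dose has been given (aged 1τ).
C_trough = C₀ × r = 69.33 × 0.5480 = 37.99 mg/L

38 mg/L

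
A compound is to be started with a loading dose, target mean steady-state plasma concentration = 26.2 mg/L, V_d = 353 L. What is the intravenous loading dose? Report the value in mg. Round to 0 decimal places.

LD = Css × Vd = 26.2 × 353 = 9249 mg

9249 mg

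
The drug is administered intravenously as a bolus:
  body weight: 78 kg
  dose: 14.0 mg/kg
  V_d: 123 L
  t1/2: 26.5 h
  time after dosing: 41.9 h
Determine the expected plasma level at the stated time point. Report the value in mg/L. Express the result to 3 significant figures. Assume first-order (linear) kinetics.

Total dose = 14.0 × 78 = 1092 mg
C₀ = Dose / Vd = 1092 / 123 = 8.878 mg/L
k = ln2 / t½ = 0.693147 / 26.5 = 0.02616 h⁻¹
C = C₀ · e^(−k·t) = 8.878 × e^(−0.02616 × 41.9)
  = 8.878 × 0.3342 = 2.967 mg/L

2.97 mg/L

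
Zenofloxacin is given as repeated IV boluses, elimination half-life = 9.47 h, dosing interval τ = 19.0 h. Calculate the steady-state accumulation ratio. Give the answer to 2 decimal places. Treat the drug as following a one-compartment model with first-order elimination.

1.33

k = ln2 / t½ = 0.693147 / 9.47 = 0.07319 h⁻¹
e^(−kτ) = e^(−0.07319 × 19.0) = 0.2489
Accumulation ratio R = 1 / (1 − e^(−kτ)) = 1 / (1 − 0.2489) = 1.331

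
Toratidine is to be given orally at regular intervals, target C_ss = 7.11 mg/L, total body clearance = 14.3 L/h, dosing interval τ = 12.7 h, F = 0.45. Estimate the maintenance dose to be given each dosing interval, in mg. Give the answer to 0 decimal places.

At steady state, F × (Dose/τ) = Css × CL.
Dose = Css × CL × τ / F = 7.11 × 14.30 × 12.7 / 0.45 = 2869 mg

2869 mg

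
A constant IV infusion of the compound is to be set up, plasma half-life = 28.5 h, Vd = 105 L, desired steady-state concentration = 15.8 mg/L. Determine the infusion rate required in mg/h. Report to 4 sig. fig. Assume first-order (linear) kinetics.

40.35 mg/h

k = ln2 / t½ = 0.693147 / 28.5 = 0.02432 h⁻¹
CL = k × Vd = 0.02432 × 105 = 2.554 L/h
At steady state, infusion rate R₀ = Css × CL = 15.8 × 2.554 = 40.35 mg/h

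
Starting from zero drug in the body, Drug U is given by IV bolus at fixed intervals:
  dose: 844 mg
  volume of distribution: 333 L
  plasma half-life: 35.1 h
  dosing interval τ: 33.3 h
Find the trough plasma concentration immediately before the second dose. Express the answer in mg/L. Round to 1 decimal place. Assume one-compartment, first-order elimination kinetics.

1.3 mg/L

C₀ per dose = Dose / Vd = 844 / 333 = 2.535 mg/L
k = ln2 / t½ = 0.693147 / 35.1 = 0.01975 h⁻¹
Fraction remaining after one interval: r = e^(−kτ) = e^(−0.01975 × 33.3) = 0.5181
Before dose 2, 1 dose has been given (aged 1τ).
C_trough = C₀ × r = 2.535 × 0.5181 = 1.313 mg/L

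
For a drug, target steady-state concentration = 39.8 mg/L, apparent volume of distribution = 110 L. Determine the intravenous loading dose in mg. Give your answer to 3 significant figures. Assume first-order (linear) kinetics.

4380 mg

LD = Css × Vd = 39.8 × 110 = 4378 mg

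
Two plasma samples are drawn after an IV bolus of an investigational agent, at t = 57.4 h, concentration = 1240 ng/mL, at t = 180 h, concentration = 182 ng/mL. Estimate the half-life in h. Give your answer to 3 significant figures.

k = ln(C₁/C₂) / (t₂ − t₁) = ln(1240/182) / (180 − 57.4)
  = 1.919 / 122.6 = 0.01565 h⁻¹
t½ = ln2 / k = 0.693147 / 0.01565 = 44.29 h

44.3 h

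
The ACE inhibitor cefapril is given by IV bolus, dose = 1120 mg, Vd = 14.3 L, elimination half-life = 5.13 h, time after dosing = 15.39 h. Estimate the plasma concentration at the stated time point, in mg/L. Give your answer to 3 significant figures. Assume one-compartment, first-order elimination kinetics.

C₀ = Dose / Vd = 1120 / 14.3 = 78.32 mg/L
k = ln2 / t½ = 0.693147 / 5.13 = 0.1351 h⁻¹
t / t½ = 15.39 / 5.13 = 3 half-lives
C = C₀ × (1/2)^3 = 78.32 × 0.1250 = 9.790 mg/L

9.79 mg/L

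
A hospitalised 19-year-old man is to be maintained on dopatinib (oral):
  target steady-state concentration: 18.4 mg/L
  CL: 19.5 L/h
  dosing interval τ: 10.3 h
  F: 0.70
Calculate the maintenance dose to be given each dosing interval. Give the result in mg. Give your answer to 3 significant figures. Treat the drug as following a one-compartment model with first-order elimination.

5280 mg

At steady state, F × (Dose/τ) = Css × CL.
Dose = Css × CL × τ / F = 18.4 × 19.50 × 10.3 / 0.70 = 5279 mg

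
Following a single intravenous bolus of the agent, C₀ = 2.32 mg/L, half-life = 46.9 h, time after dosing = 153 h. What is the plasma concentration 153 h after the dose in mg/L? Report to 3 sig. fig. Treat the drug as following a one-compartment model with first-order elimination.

k = ln2 / t½ = 0.693147 / 46.9 = 0.01478 h⁻¹
C = C₀ · e^(−k·t) = 2.320 × e^(−0.01478 × 153)
  = 2.320 × 0.1042 = 0.2417 mg/L

0.242 mg/L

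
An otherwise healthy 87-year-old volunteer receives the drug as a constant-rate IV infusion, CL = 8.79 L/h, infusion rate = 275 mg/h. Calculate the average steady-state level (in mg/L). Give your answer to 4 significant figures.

31.29 mg/L

At steady state Css = R₀ / CL = 275 / 8.790 = 31.29 mg/L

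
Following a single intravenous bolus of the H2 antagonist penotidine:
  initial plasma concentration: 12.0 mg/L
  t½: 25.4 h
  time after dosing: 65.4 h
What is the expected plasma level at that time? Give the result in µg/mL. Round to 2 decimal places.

2.01 µg/mL

k = ln2 / t½ = 0.693147 / 25.4 = 0.02729 h⁻¹
C = C₀ · e^(−k·t) = 12.00 × e^(−0.02729 × 65.4)
  = 12.00 × 0.1678 = 2.014 mg/L
(2.014 mg/L = 2.014 µg/mL)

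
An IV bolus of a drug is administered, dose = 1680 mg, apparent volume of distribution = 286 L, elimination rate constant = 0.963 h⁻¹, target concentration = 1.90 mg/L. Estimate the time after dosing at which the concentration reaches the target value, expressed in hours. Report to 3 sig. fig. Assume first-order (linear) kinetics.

C₀ = Dose / Vd = 1680 / 286 = 5.874 mg/L
t = ln(C₀ / C) / k = ln(5.874 / 1.90) / 0.9630
  = ln(3.092) / 0.9630 = 1.129 / 0.9630 = 1.172 h

1.17 h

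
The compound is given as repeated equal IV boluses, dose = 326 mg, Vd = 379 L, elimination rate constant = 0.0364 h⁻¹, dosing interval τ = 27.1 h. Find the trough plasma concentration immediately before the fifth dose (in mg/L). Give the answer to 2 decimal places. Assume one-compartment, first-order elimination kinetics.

C₀ per dose = Dose / Vd = 326 / 379 = 0.8602 mg/L
Fraction remaining after one interval: r = e^(−kτ) = e^(−0.03640 × 27.1) = 0.3729
Before dose 5, 4 doses have been given (aged 1τ, 2τ, 3τ, 4τ).
C_trough = C₀ × (r + r² + … + r^4) = C₀ × r(1−r^4)/(1−r)
        = 0.8602 × 0.3729 × (1 − 0.01934) / (1 − 0.3729) = 0.5016 mg/L

0.50 mg/L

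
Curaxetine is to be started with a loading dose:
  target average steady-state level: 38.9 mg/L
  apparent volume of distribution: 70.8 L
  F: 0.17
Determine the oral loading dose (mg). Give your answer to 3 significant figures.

LD = Css × Vd / F = 38.9 × 70.8 / 0.17 = 16200 mg

16200 mg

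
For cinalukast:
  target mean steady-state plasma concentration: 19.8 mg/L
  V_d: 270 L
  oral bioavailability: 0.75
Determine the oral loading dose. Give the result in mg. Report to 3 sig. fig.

LD = Css × Vd / F = 19.8 × 270 / 0.75 = 7128 mg

7130 mg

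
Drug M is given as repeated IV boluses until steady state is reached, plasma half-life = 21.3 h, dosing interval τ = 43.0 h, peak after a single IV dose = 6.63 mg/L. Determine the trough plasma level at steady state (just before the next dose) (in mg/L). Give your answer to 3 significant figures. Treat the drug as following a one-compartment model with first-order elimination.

2.17 mg/L

k = ln2 / t½ = 0.693147 / 21.3 = 0.03254 h⁻¹
e^(−kτ) = e^(−0.03254 × 43.0) = 0.2468
Accumulation ratio R = 1 / (1 − e^(−kτ)) = 1 / (1 − 0.2468) = 1.328
Steady-state trough = C₀ × R × e^(−kτ) = 6.63 × 1.328 × 0.2468 = 2.173 mg/L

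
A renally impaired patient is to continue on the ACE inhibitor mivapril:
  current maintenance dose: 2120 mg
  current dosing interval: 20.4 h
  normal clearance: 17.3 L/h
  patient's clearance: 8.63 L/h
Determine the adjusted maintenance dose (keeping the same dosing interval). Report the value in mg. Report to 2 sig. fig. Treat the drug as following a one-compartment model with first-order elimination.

1100 mg

To keep the same average steady-state level, dosing rate must scale with clearance.
CL ratio = 8.63 / 17.3 = 0.4988
New dose (same interval) = 2120 × 0.4988 = 1057 mg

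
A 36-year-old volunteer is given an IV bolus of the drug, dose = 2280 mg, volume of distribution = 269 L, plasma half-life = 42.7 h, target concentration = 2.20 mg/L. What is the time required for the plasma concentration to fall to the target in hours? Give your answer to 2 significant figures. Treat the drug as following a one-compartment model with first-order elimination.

C₀ = Dose / Vd = 2280 / 269 = 8.476 mg/L
k = ln2 / t½ = 0.693147 / 42.7 = 0.01623 h⁻¹
t = ln(C₀ / C) / k = ln(8.476 / 2.20) / 0.01623
  = ln(3.853) / 0.01623 = 1.349 / 0.01623 = 83.12 h

83 h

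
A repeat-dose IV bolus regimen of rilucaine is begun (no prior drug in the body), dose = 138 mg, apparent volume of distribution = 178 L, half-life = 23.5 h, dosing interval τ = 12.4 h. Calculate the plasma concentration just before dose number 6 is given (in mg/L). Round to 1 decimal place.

C₀ per dose = Dose / Vd = 138 / 178 = 0.7753 mg/L
k = ln2 / t½ = 0.693147 / 23.5 = 0.02950 h⁻¹
Fraction remaining after one interval: r = e^(−kτ) = e^(−0.02950 × 12.4) = 0.6936
Before dose 6, 5 doses have been given (aged 1τ, 2τ, 3τ, 4τ, 5τ).
C_trough = C₀ × (r + r² + … + r^5) = C₀ × r(1−r^5)/(1−r)
        = 0.7753 × 0.6936 × (1 − 0.1605) / (1 − 0.6936) = 1.473 mg/L

1.5 mg/L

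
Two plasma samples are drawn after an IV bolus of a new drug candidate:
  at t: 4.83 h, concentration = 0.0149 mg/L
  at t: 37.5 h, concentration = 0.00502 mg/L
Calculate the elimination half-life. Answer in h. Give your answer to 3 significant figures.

20.8 h

k = ln(C₁/C₂) / (t₂ − t₁) = ln(0.0149/0.00502) / (37.5 − 4.83)
  = 1.088 / 32.67 = 0.03330 h⁻¹
t½ = ln2 / k = 0.693147 / 0.03330 = 20.82 h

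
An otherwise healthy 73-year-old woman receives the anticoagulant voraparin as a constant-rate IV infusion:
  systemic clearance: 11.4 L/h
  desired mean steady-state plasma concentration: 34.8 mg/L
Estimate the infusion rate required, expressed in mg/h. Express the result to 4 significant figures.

396.7 mg/h

At steady state, infusion rate R₀ = Css × CL = 34.8 × 11.40 = 396.7 mg/h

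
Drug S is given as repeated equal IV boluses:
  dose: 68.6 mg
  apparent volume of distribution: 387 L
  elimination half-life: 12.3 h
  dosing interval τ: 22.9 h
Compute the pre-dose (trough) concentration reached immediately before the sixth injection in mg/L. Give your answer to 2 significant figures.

C₀ per dose = Dose / Vd = 68.6 / 387 = 0.1773 mg/L
k = ln2 / t½ = 0.693147 / 12.3 = 0.05635 h⁻¹
Fraction remaining after one interval: r = e^(−kτ) = e^(−0.05635 × 22.9) = 0.2752
Before dose 6, 5 doses have been given (aged 1τ, 2τ, 3τ, 4τ, 5τ).
C_trough = C₀ × (r + r² + … + r^5) = C₀ × r(1−r^5)/(1−r)
        = 0.1773 × 0.2752 × (1 − 0.001578) / (1 − 0.2752) = 0.06721 mg/L

0.067 mg/L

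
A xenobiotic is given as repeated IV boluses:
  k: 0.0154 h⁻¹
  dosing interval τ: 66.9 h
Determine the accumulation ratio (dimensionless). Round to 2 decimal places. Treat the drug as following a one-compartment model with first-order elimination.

e^(−kτ) = e^(−0.01540 × 66.9) = 0.3569
Accumulation ratio R = 1 / (1 − e^(−kτ)) = 1 / (1 − 0.3569) = 1.555

1.56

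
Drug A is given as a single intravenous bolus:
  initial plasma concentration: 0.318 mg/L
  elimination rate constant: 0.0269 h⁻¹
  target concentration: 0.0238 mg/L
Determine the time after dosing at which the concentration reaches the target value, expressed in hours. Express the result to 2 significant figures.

96 h

t = ln(C₀ / C) / k = ln(0.3180 / 0.0238) / 0.02690
  = ln(13.36) / 0.02690 = 2.592 / 0.02690 = 96.36 h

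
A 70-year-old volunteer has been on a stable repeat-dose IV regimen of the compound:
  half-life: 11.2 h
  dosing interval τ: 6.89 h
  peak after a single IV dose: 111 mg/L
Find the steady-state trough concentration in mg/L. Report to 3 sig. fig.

k = ln2 / t½ = 0.693147 / 11.2 = 0.06189 h⁻¹
e^(−kτ) = e^(−0.06189 × 6.89) = 0.6528
Accumulation ratio R = 1 / (1 − e^(−kτ)) = 1 / (1 − 0.6528) = 2.880
Steady-state trough = C₀ × R × e^(−kτ) = 111 × 2.880 × 0.6528 = 208.7 mg/L

209 mg/L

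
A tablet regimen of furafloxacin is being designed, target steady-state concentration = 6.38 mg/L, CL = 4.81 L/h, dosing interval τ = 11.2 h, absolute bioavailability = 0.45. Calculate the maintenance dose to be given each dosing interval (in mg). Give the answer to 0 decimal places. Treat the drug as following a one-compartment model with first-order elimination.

At steady state, F × (Dose/τ) = Css × CL.
Dose = Css × CL × τ / F = 6.38 × 4.810 × 11.2 / 0.45 = 763.8 mg

764 mg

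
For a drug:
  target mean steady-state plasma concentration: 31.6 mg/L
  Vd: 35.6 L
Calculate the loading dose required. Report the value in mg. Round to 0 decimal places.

1125 mg

LD = Css × Vd = 31.6 × 35.6 = 1125 mg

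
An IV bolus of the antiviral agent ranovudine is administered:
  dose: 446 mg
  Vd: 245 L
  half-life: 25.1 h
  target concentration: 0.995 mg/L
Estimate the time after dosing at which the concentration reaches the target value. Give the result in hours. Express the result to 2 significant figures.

22 h

C₀ = Dose / Vd = 446.0 / 245 = 1.820 mg/L
k = ln2 / t½ = 0.693147 / 25.1 = 0.02762 h⁻¹
t = ln(C₀ / C) / k = ln(1.820 / 0.995) / 0.02762
  = ln(1.829) / 0.02762 = 0.6038 / 0.02762 = 21.86 h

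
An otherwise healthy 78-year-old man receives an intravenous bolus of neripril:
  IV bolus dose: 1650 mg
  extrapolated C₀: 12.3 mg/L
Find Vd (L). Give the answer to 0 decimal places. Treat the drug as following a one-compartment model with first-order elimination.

Vd = Dose / C₀ = 1650 / 12.3 = 134.1 L

134 L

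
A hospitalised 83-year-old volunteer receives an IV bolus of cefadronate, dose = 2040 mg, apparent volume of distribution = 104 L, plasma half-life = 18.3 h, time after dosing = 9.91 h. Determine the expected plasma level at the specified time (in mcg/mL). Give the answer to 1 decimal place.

13.5 mcg/mL

C₀ = Dose / Vd = 2040 / 104 = 19.62 mg/L
k = ln2 / t½ = 0.693147 / 18.3 = 0.03788 h⁻¹
C = C₀ · e^(−k·t) = 19.62 × e^(−0.03788 × 9.91)
  = 19.62 × 0.6870 = 13.48 mg/L
(13.48 mg/L = 13.48 mcg/mL)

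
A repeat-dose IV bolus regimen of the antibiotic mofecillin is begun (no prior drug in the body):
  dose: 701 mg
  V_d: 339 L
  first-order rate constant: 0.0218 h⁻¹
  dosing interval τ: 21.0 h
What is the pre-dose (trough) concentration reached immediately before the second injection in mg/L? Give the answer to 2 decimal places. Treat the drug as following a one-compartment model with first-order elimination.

C₀ per dose = Dose / Vd = 701 / 339 = 2.068 mg/L
Fraction remaining after one interval: r = e^(−kτ) = e^(−0.02180 × 21.0) = 0.6327
Before dose 2, 1 dose has been given (aged 1τ).
C_trough = C₀ × r = 2.068 × 0.6327 = 1.308 mg/L

1.31 mg/L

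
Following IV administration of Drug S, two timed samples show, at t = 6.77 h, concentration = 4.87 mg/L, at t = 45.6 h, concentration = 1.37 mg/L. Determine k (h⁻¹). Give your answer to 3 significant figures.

k = ln(C₁/C₂) / (t₂ − t₁) = ln(4.87/1.37) / (45.6 − 6.77)
  = 1.268 / 38.83 = 0.03266 h⁻¹

0.0327 h⁻¹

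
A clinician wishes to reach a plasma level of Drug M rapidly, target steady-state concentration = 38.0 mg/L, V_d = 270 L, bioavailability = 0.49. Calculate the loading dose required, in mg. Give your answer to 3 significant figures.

LD = Css × Vd / F = 38.0 × 270 / 0.49 = 20940 mg

20900 mg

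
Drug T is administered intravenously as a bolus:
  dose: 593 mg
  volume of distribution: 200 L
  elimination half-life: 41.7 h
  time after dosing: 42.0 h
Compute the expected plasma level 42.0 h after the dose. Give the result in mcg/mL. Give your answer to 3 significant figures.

1.48 mcg/mL

C₀ = Dose / Vd = 593.0 / 200 = 2.965 mg/L
k = ln2 / t½ = 0.693147 / 41.7 = 0.01662 h⁻¹
C = C₀ · e^(−k·t) = 2.965 × e^(−0.01662 × 42.0)
  = 2.965 × 0.4976 = 1.475 mg/L
(1.475 mg/L = 1.475 mcg/mL)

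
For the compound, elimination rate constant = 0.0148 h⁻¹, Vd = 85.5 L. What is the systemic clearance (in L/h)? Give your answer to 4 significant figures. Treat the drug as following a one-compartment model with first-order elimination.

1.265 L/h

CL = k × Vd = 0.0148 × 85.5 = 1.265 L/h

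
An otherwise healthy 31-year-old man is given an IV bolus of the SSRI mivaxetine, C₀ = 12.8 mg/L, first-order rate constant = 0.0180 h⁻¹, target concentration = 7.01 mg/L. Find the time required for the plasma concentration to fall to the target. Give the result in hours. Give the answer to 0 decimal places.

t = ln(C₀ / C) / k = ln(12.80 / 7.01) / 0.01800
  = ln(1.826) / 0.01800 = 0.6021 / 0.01800 = 33.45 h

33 h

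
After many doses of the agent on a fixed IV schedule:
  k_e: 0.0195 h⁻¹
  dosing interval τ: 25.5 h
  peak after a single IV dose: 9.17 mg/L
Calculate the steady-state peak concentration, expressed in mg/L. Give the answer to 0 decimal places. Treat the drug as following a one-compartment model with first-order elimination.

e^(−kτ) = e^(−0.01950 × 25.5) = 0.6082
Accumulation ratio R = 1 / (1 − e^(−kτ)) = 1 / (1 − 0.6082) = 2.552
Steady-state peak = C₀ × R = 9.17 × 2.552 = 23.40 mg/L

23 mg/L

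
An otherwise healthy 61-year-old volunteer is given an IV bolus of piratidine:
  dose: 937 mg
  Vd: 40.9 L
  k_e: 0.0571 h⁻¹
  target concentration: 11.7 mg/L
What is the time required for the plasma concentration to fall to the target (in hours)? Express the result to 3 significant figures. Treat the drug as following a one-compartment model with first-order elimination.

C₀ = Dose / Vd = 937.0 / 40.9 = 22.91 mg/L
t = ln(C₀ / C) / k = ln(22.91 / 11.7) / 0.05710
  = ln(1.958) / 0.05710 = 0.6719 / 0.05710 = 11.77 h

11.8 h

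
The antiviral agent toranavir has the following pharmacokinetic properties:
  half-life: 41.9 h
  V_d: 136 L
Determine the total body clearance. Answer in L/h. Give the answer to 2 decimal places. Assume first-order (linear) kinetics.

2.25 L/h

k = ln2 / t½ = 0.693147 / 41.9 = 0.01654 h⁻¹
CL = k × Vd = 0.01654 × 136 = 2.249 L/h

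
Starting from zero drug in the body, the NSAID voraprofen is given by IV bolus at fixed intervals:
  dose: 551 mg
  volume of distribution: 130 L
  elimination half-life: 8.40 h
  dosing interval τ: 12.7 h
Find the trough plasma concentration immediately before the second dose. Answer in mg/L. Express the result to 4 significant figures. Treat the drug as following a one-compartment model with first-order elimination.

1.486 mg/L

C₀ per dose = Dose / Vd = 551 / 130 = 4.238 mg/L
k = ln2 / t½ = 0.693147 / 8.40 = 0.08252 h⁻¹
Fraction remaining after one interval: r = e^(−kτ) = e^(−0.08252 × 12.7) = 0.3506
Before dose 2, 1 dose has been given (aged 1τ).
C_trough = C₀ × r = 4.238 × 0.3506 = 1.486 mg/L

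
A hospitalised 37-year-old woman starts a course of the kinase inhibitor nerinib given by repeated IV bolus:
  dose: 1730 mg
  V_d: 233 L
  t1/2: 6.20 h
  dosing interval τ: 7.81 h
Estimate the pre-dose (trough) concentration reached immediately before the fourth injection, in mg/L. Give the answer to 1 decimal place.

C₀ per dose = Dose / Vd = 1730 / 233 = 7.425 mg/L
k = ln2 / t½ = 0.693147 / 6.20 = 0.1118 h⁻¹
Fraction remaining after one interval: r = e^(−kτ) = e^(−0.1118 × 7.81) = 0.4176
Before dose 4, 3 doses have been given (aged 1τ, 2τ, 3τ).
C_trough = C₀ × (r + r² + … + r^3) = C₀ × r(1−r^3)/(1−r)
        = 7.425 × 0.4176 × (1 − 0.07283) / (1 − 0.4176) = 4.936 mg/L

4.9 mg/L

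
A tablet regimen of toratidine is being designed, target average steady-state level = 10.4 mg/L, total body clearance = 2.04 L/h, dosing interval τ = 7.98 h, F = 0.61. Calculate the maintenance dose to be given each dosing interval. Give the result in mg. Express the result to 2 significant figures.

At steady state, F × (Dose/τ) = Css × CL.
Dose = Css × CL × τ / F = 10.4 × 2.040 × 7.98 / 0.61 = 277.5 mg

280 mg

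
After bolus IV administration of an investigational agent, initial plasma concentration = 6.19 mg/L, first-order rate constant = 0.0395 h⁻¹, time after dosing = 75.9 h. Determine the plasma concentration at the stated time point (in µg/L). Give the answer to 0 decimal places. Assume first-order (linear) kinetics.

C = C₀ · e^(−k·t) = 6.190 × e^(−0.03950 × 75.9)
  = 6.190 × 0.04988 = 0.3088 mg/L
Convert: 0.3088 mg/L × 1000 = 308.8 µg/L

309 µg/L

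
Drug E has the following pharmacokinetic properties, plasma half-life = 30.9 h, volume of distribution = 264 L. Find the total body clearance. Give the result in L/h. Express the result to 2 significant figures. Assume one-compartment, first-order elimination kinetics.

5.9 L/h

k = ln2 / t½ = 0.693147 / 30.9 = 0.02243 h⁻¹
CL = k × Vd = 0.02243 × 264 = 5.922 L/h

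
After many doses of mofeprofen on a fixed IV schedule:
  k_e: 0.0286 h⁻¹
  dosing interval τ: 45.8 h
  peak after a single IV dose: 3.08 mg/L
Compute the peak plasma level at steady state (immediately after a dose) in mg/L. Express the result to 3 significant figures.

4.22 mg/L

e^(−kτ) = e^(−0.02860 × 45.8) = 0.2699
Accumulation ratio R = 1 / (1 − e^(−kτ)) = 1 / (1 − 0.2699) = 1.370
Steady-state peak = C₀ × R = 3.08 × 1.370 = 4.220 mg/L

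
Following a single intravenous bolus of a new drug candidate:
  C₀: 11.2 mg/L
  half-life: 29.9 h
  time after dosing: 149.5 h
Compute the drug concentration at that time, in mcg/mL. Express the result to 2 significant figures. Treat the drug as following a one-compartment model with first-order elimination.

k = ln2 / t½ = 0.693147 / 29.9 = 0.02318 h⁻¹
t / t½ = 149.5 / 29.9 = 5 half-lives
C = C₀ × (1/2)^5 = 11.20 × 0.03125 = 0.3500 mg/L
(0.3500 mg/L = 0.3500 mcg/mL)

0.35 mcg/mL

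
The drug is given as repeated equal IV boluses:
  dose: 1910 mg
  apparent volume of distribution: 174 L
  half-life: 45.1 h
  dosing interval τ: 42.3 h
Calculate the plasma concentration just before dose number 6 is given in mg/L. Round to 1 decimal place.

C₀ per dose = Dose / Vd = 1910 / 174 = 10.98 mg/L
k = ln2 / t½ = 0.693147 / 45.1 = 0.01537 h⁻¹
Fraction remaining after one interval: r = e^(−kτ) = e^(−0.01537 × 42.3) = 0.5220
Before dose 6, 5 doses have been given (aged 1τ, 2τ, 3τ, 4τ, 5τ).
C_trough = C₀ × (r + r² + … + r^5) = C₀ × r(1−r^5)/(1−r)
        = 10.98 × 0.5220 × (1 − 0.03876) / (1 − 0.5220) = 11.53 mg/L

11.5 mg/L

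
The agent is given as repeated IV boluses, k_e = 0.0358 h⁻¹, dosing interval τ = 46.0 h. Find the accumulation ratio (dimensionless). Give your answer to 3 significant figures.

1.24

e^(−kτ) = e^(−0.03580 × 46.0) = 0.1927
Accumulation ratio R = 1 / (1 − e^(−kτ)) = 1 / (1 − 0.1927) = 1.239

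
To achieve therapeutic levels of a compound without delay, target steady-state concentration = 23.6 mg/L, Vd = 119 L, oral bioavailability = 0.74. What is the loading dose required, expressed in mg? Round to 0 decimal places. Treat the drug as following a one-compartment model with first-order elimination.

3795 mg

LD = Css × Vd / F = 23.6 × 119 / 0.74 = 3795 mg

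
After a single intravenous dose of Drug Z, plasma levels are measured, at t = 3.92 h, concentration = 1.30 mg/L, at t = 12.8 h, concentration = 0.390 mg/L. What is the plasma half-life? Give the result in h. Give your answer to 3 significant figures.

5.11 h

k = ln(C₁/C₂) / (t₂ − t₁) = ln(1.30/0.390) / (12.8 − 3.92)
  = 1.204 / 8.880 = 0.1356 h⁻¹
t½ = ln2 / k = 0.693147 / 0.1356 = 5.112 h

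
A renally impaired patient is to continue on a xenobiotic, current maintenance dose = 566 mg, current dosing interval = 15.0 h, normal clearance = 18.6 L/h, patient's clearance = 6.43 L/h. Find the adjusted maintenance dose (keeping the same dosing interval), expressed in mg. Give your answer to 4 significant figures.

195.7 mg

To keep the same average steady-state level, dosing rate must scale with clearance.
CL ratio = 6.43 / 18.6 = 0.3457
New dose (same interval) = 566 × 0.3457 = 195.7 mg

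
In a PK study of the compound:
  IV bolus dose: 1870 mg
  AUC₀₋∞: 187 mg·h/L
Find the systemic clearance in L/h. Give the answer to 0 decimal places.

10 L/h

CL = Dose / AUC = 1870 / 187 = 10.00 L/h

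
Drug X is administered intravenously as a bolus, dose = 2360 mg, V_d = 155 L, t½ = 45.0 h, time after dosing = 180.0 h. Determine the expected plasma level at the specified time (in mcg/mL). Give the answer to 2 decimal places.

0.95 mcg/mL

C₀ = Dose / Vd = 2360 / 155 = 15.23 mg/L
k = ln2 / t½ = 0.693147 / 45.0 = 0.01540 h⁻¹
t / t½ = 180.0 / 45.0 = 4 half-lives
C = C₀ × (1/2)^4 = 15.23 × 0.06250 = 0.9519 mg/L
(0.9519 mg/L = 0.9519 mcg/mL)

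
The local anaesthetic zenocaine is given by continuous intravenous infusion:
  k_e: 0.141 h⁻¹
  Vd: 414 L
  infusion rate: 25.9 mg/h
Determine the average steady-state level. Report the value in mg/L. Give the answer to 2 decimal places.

0.44 mg/L

CL = k × Vd = 0.1410 × 414 = 58.37 L/h
At steady state Css = R₀ / CL = 25.9 / 58.37 = 0.4437 mg/L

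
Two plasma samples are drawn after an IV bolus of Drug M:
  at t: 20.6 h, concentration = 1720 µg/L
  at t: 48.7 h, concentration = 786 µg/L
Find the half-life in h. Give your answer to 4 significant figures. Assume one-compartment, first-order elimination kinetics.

k = ln(C₁/C₂) / (t₂ − t₁) = ln(1720/786) / (48.7 − 20.6)
  = 0.7831 / 28.10 = 0.02787 h⁻¹
t½ = ln2 / k = 0.693147 / 0.02787 = 24.87 h

24.87 h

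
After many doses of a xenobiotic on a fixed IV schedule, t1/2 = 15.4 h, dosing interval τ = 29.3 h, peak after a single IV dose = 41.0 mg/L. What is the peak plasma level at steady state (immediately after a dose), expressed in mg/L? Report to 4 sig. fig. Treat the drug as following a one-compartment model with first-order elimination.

55.97 mg/L

k = ln2 / t½ = 0.693147 / 15.4 = 0.04501 h⁻¹
e^(−kτ) = e^(−0.04501 × 29.3) = 0.2675
Accumulation ratio R = 1 / (1 − e^(−kτ)) = 1 / (1 − 0.2675) = 1.365
Steady-state peak = C₀ × R = 41.0 × 1.365 = 55.97 mg/L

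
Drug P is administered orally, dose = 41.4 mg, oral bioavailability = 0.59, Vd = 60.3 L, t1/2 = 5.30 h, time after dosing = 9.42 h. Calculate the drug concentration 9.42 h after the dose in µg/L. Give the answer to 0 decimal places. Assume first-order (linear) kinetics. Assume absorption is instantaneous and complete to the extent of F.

118 µg/L

Amount reaching circulation = F × Dose = 0.59 × 41.40 = 24.43 mg
C₀ = F·Dose / Vd = 24.43 / 60.3 = 0.4051 mg/L
k = ln2 / t½ = 0.693147 / 5.30 = 0.1308 h⁻¹
C = C₀ · e^(−k·t) = 0.4051 × e^(−0.1308 × 9.42)
  = 0.4051 × 0.2917 = 0.1182 mg/L
Convert: 0.1182 mg/L × 1000 = 118.2 µg/L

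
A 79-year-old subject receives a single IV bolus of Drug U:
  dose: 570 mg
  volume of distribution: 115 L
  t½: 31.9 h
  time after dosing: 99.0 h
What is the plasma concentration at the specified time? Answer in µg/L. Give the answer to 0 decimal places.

C₀ = Dose / Vd = 570.0 / 115 = 4.957 mg/L
k = ln2 / t½ = 0.693147 / 31.9 = 0.02173 h⁻¹
C = C₀ · e^(−k·t) = 4.957 × e^(−0.02173 × 99.0)
  = 4.957 × 0.1163 = 0.5765 mg/L
Convert: 0.5765 mg/L × 1000 = 576.5 µg/L

577 µg/L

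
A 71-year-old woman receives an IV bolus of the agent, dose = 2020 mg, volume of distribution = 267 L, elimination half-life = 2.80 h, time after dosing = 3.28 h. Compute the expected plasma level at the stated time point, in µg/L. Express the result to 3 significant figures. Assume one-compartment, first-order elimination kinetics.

C₀ = Dose / Vd = 2020 / 267 = 7.566 mg/L
k = ln2 / t½ = 0.693147 / 2.80 = 0.2476 h⁻¹
C = C₀ · e^(−k·t) = 7.566 × e^(−0.2476 × 3.28)
  = 7.566 × 0.4439 = 3.359 mg/L
Convert: 3.359 mg/L × 1000 = 3359 µg/L

3360 µg/L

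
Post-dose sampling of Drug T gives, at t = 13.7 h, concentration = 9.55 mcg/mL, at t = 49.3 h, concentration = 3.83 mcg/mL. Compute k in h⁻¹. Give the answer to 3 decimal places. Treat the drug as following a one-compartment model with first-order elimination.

0.026 h⁻¹

k = ln(C₁/C₂) / (t₂ − t₁) = ln(9.55/3.83) / (49.3 − 13.7)
  = 0.9137 / 35.60 = 0.02567 h⁻¹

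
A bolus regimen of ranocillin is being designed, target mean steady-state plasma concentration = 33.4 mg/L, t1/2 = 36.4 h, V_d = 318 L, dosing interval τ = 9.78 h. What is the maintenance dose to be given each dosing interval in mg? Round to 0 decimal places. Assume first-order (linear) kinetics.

k = ln2 / t½ = 0.693147 / 36.4 = 0.01904 h⁻¹
CL = k × Vd = 0.01904 × 318 = 6.055 L/h
At steady state, Dose/τ = Css × CL.
Dose = Css × CL × τ = 33.4 × 6.055 × 9.78 = 1978 mg

1978 mg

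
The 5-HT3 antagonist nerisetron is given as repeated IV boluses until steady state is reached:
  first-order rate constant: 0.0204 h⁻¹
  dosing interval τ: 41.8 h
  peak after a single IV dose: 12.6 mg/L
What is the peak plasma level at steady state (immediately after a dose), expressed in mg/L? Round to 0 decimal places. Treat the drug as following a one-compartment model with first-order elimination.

22 mg/L

e^(−kτ) = e^(−0.02040 × 41.8) = 0.4263
Accumulation ratio R = 1 / (1 − e^(−kτ)) = 1 / (1 − 0.4263) = 1.743
Steady-state peak = C₀ × R = 12.6 × 1.743 = 21.96 mg/L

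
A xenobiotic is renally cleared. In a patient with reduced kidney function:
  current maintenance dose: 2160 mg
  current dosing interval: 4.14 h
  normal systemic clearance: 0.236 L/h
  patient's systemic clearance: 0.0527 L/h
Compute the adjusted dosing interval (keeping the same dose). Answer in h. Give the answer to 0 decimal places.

To keep the same average steady-state level, dosing rate must scale with clearance.
CL ratio = 0.0527 / 0.236 = 0.2233
New interval (same dose) = 4.14 / 0.2233 = 18.54 h

19 h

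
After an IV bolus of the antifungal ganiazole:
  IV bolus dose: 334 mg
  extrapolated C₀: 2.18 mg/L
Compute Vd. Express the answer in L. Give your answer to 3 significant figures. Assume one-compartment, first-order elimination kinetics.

153 L

Vd = Dose / C₀ = 334.0 / 2.18 = 153.2 L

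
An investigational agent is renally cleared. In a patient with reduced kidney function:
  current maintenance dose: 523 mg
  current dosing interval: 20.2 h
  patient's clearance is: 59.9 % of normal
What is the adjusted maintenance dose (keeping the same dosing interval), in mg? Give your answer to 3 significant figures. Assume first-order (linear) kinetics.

313 mg

To keep the same average steady-state level, dosing rate must scale with clearance.
CL ratio = 59.9 / 100 = 0.5990
New dose (same interval) = 523 × 0.5990 = 313.3 mg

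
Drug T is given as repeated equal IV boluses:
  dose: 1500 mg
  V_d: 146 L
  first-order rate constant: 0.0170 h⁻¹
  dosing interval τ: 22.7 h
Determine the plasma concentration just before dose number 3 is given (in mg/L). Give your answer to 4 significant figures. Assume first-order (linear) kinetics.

C₀ per dose = Dose / Vd = 1500 / 146 = 10.27 mg/L
Fraction remaining after one interval: r = e^(−kτ) = e^(−0.01700 × 22.7) = 0.6798
Before dose 3, 2 doses have been given (aged 1τ, 2τ).
C_trough = C₀ × (r + r²) = 10.27 × (0.6798 + 0.4621) = 11.73 mg/L

11.73 mg/L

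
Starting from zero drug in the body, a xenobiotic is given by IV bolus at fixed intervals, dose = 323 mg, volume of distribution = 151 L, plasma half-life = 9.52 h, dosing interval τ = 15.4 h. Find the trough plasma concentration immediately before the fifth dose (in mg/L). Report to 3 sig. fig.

1.02 mg/L

C₀ per dose = Dose / Vd = 323 / 151 = 2.139 mg/L
k = ln2 / t½ = 0.693147 / 9.52 = 0.07281 h⁻¹
Fraction remaining after one interval: r = e^(−kτ) = e^(−0.07281 × 15.4) = 0.3259
Before dose 5, 4 doses have been given (aged 1τ, 2τ, 3τ, 4τ).
C_trough = C₀ × (r + r² + … + r^4) = C₀ × r(1−r^4)/(1−r)
        = 2.139 × 0.3259 × (1 − 0.01128) / (1 − 0.3259) = 1.022 mg/L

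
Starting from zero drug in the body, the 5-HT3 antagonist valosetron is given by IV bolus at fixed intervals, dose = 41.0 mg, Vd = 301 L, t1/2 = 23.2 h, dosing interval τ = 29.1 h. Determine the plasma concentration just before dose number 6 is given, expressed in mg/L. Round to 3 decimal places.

0.097 mg/L

C₀ per dose = Dose / Vd = 41.0 / 301 = 0.1362 mg/L
k = ln2 / t½ = 0.693147 / 23.2 = 0.02988 h⁻¹
Fraction remaining after one interval: r = e^(−kτ) = e^(−0.02988 × 29.1) = 0.4192
Before dose 6, 5 doses have been given (aged 1τ, 2τ, 3τ, 4τ, 5τ).
C_trough = C₀ × (r + r² + … + r^5) = C₀ × r(1−r^5)/(1−r)
        = 0.1362 × 0.4192 × (1 − 0.01295) / (1 − 0.4192) = 0.09703 mg/L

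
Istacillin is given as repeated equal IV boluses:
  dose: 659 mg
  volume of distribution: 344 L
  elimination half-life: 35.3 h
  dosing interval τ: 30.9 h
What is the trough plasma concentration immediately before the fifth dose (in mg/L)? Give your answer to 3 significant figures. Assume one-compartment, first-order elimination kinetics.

2.09 mg/L

C₀ per dose = Dose / Vd = 659 / 344 = 1.916 mg/L
k = ln2 / t½ = 0.693147 / 35.3 = 0.01964 h⁻¹
Fraction remaining after one interval: r = e^(−kτ) = e^(−0.01964 × 30.9) = 0.5451
Before dose 5, 4 doses have been given (aged 1τ, 2τ, 3τ, 4τ).
C_trough = C₀ × (r + r² + … + r^4) = C₀ × r(1−r^4)/(1−r)
        = 1.916 × 0.5451 × (1 − 0.08829) / (1 − 0.5451) = 2.093 mg/L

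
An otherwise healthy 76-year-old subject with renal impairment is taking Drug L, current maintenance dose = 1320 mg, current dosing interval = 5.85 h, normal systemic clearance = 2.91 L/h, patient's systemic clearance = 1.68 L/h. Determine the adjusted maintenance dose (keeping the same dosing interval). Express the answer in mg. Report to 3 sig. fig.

To keep the same average steady-state level, dosing rate must scale with clearance.
CL ratio = 1.68 / 2.91 = 0.5773
New dose (same interval) = 1320 × 0.5773 = 762.0 mg

762 mg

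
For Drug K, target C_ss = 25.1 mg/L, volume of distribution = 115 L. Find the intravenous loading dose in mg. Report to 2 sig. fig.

2900 mg

LD = Css × Vd = 25.1 × 115 = 2887 mg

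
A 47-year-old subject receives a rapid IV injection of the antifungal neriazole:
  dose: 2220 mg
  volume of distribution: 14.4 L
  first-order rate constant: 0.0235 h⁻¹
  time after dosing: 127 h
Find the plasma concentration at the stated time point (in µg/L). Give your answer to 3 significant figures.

C₀ = Dose / Vd = 2220 / 14.4 = 154.2 mg/L
C = C₀ · e^(−k·t) = 154.2 × e^(−0.02350 × 127)
  = 154.2 × 0.05056 = 7.796 mg/L
Convert: 7.796 mg/L × 1000 = 7796 µg/L

7800 µg/L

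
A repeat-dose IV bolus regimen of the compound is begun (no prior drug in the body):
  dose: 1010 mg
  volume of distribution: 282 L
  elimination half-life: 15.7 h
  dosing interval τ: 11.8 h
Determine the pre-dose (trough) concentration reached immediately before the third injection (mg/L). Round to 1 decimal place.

3.4 mg/L

C₀ per dose = Dose / Vd = 1010 / 282 = 3.582 mg/L
k = ln2 / t½ = 0.693147 / 15.7 = 0.04415 h⁻¹
Fraction remaining after one interval: r = e^(−kτ) = e^(−0.04415 × 11.8) = 0.5939
Before dose 3, 2 doses have been given (aged 1τ, 2τ).
C_trough = C₀ × (r + r²) = 3.582 × (0.5939 + 0.3527) = 3.391 mg/L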